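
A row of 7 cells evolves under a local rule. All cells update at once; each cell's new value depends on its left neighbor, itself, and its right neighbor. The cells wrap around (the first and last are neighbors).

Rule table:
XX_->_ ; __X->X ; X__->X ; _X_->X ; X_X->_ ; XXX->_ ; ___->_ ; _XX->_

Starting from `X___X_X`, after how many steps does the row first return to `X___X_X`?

_X_XX__
XX___X_
__X_XX_
_XX___X
___X_XX
X_XX___
X___X_X

7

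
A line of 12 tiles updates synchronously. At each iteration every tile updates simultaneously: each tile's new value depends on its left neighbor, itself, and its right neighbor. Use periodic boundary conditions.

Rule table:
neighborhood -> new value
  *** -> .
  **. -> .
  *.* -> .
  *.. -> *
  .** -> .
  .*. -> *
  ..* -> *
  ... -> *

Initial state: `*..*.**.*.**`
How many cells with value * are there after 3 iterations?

.***....*...
*...********
.***........
count of *: 3

3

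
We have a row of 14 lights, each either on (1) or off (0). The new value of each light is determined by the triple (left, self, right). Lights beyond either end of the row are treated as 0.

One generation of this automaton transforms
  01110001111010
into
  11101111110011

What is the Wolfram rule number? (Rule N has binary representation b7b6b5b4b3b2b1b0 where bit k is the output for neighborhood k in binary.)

position 2: 111 → 1  (bit 7 = 1)
position 3: 110 → 0  (bit 6 = 0)
position 11: 101 → 0  (bit 5 = 0)
position 4: 100 → 1  (bit 4 = 1)
position 1: 011 → 1  (bit 3 = 1)
position 12: 010 → 1  (bit 2 = 1)
position 0: 001 → 1  (bit 1 = 1)
position 5: 000 → 1  (bit 0 = 1)
bits b7..b0 = 10011111 = 159

159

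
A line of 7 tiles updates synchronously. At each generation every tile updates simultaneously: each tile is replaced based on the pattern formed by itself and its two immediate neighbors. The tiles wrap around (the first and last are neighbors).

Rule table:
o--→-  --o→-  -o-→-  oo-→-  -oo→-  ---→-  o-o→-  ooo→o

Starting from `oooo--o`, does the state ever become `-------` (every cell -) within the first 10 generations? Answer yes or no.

ooo----
-o-----
-------
all cells are - at generation 3

yes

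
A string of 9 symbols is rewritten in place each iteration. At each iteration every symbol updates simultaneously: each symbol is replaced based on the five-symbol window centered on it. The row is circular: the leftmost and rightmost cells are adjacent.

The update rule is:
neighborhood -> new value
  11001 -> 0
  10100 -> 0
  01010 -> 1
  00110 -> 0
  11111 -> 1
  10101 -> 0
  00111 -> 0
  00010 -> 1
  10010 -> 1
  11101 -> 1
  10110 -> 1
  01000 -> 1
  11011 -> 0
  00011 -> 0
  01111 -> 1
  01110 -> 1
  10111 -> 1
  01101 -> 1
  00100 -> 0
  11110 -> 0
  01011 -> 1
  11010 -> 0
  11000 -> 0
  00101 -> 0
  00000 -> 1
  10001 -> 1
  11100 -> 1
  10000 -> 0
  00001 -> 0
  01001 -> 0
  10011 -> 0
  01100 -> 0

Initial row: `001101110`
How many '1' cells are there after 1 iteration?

5

100101110
count of 1: 5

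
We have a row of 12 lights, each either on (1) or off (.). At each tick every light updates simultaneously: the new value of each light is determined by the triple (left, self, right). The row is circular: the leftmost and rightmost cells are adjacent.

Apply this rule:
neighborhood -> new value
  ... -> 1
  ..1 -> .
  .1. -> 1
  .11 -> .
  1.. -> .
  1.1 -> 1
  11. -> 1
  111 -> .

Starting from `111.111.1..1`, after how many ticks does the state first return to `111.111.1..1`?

tick 1: ..11..111...
tick 2: 1..1....1.11
tick 3: 1..1.11.11..
tick 4: 1..11.11.1..
tick 5: 1...11.111..
tick 6: 1.1..11..1..
tick 7: 111...1..1..
tick 8: ..1.1.1..1..
tick 9: 1.11111..1.1
tick 10: 11....1..11.
tick 11: .1.11.1...11
tick 12: 111.111.1..1

12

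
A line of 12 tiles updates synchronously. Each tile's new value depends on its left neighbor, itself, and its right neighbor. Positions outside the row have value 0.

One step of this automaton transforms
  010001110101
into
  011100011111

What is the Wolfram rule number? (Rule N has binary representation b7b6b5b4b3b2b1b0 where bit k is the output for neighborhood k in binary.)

position 6: 111 → 0  (bit 7 = 0)
position 7: 110 → 1  (bit 6 = 1)
position 8: 101 → 1  (bit 5 = 1)
position 2: 100 → 1  (bit 4 = 1)
position 5: 011 → 0  (bit 3 = 0)
position 1: 010 → 1  (bit 2 = 1)
position 0: 001 → 0  (bit 1 = 0)
position 3: 000 → 1  (bit 0 = 1)
bits b7..b0 = 01110101 = 117

117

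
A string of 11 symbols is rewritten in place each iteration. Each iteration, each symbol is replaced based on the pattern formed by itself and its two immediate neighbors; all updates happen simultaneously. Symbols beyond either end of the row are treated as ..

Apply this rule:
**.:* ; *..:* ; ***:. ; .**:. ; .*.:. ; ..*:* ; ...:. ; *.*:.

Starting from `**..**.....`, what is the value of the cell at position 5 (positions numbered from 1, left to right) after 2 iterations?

.

iteration 1: .***.**....
iteration 2: *..*..**...
position 5 holds .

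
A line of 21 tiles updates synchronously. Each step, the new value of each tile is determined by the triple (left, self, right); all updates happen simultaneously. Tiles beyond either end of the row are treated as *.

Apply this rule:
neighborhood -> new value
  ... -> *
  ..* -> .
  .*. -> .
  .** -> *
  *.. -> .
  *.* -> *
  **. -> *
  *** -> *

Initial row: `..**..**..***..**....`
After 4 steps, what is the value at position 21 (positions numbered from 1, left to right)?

step 1: ..**..**..***..**.**.
step 2: ..**..**..***..******
step 3: ..**..**..***..******  (fixed point — unchanged through step 4)
position 21 holds *

*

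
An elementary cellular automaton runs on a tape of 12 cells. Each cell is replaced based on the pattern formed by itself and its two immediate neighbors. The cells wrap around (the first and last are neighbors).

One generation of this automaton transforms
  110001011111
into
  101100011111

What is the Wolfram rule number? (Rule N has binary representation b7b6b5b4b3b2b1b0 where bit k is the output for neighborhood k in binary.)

153

position 0: 111 → 1  (bit 7 = 1)
position 1: 110 → 0  (bit 6 = 0)
position 6: 101 → 0  (bit 5 = 0)
position 2: 100 → 1  (bit 4 = 1)
position 7: 011 → 1  (bit 3 = 1)
position 5: 010 → 0  (bit 2 = 0)
position 4: 001 → 0  (bit 1 = 0)
position 3: 000 → 1  (bit 0 = 1)
bits b7..b0 = 10011001 = 153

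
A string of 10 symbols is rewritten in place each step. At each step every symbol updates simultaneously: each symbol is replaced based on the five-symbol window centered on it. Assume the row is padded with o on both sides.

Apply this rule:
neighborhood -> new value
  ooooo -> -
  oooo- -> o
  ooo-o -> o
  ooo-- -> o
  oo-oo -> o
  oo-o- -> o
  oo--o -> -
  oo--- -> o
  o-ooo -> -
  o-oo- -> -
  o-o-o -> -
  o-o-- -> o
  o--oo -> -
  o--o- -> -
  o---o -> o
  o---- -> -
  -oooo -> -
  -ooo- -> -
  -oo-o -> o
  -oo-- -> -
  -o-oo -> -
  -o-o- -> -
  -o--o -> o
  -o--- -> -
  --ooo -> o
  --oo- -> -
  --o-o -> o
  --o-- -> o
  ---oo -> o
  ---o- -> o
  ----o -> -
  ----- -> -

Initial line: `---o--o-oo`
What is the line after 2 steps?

---oooo-oo

ooooo-o---
---oooo-oo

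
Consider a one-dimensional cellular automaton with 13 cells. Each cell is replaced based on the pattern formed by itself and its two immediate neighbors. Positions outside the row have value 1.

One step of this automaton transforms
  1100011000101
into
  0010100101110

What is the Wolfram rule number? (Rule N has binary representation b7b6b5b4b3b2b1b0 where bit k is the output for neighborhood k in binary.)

54

position 0: 111 → 0  (bit 7 = 0)
position 1: 110 → 0  (bit 6 = 0)
position 11: 101 → 1  (bit 5 = 1)
position 2: 100 → 1  (bit 4 = 1)
position 5: 011 → 0  (bit 3 = 0)
position 10: 010 → 1  (bit 2 = 1)
position 4: 001 → 1  (bit 1 = 1)
position 3: 000 → 0  (bit 0 = 0)
bits b7..b0 = 00110110 = 54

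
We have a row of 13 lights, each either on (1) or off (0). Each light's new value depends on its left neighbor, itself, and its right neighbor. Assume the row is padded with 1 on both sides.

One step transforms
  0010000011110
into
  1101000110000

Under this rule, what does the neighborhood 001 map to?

1

At position 1 the neighborhood is 001; the next row has 1 there.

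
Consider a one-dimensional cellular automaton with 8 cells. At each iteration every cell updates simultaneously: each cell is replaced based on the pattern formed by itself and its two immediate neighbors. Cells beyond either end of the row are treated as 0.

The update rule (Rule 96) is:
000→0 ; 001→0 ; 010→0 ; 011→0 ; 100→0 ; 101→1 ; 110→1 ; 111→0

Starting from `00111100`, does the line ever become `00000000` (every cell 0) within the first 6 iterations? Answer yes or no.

yes

00000100
00000000
all cells are 0 at iteration 2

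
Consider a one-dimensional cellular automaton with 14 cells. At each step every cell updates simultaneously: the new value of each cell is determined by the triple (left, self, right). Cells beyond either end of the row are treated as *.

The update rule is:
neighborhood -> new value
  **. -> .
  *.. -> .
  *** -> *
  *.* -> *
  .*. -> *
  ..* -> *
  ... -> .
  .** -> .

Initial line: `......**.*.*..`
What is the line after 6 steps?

**.*.**.*.*.*.

.....*..****.*
....**.*.**.*.
...*..***..***
..**.*.*..*.**
.*..****.***.*
**.*.**.*.*.*.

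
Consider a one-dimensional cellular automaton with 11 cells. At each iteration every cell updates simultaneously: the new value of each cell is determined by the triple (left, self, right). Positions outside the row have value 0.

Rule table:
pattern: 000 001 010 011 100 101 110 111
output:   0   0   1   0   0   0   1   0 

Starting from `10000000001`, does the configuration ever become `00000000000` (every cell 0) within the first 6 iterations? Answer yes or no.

10000000001  (fixed point — unchanged through iteration 6)
iteration 6 is 10000000001, still not uniform 0

no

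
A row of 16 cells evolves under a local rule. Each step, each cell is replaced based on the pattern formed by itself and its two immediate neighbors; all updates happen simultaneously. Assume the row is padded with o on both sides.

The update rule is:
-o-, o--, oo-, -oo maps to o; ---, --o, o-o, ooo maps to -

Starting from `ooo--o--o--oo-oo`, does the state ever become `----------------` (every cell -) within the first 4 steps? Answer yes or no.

--oo-oo-oo-oo-o-
o-oo-oo-oo-oo-o-
o-oo-oo-oo-oo-o-  (fixed point — unchanged through step 4)
step 4 is o-oo-oo-oo-oo-o-, still not uniform -

no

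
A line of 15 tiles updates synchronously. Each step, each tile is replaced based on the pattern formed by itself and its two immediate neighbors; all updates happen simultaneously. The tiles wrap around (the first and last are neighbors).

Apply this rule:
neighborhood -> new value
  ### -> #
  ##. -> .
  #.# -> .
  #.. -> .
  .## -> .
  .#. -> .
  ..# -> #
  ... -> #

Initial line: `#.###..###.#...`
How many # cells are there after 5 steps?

6

step 1: ...#..#.#....##
step 2: .##..#....###..
step 3: #...#..###.#..#
step 4: ..##..#.#....#.
step 5: ##...#....###..
count of #: 6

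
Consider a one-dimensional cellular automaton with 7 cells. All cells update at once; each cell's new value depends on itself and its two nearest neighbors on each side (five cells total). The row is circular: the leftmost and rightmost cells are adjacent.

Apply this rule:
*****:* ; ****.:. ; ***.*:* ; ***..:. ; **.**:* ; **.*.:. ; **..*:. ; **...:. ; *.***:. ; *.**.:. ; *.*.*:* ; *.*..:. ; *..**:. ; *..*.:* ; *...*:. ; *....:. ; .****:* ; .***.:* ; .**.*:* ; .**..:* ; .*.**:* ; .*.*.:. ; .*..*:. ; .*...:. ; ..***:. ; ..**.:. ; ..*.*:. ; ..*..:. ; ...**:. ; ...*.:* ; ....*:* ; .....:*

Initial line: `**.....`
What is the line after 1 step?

.*..**.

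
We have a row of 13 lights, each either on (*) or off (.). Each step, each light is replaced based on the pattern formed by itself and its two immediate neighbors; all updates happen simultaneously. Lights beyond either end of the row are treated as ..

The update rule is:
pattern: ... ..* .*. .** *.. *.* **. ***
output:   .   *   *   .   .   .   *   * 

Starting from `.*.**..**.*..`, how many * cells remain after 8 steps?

**..*.*.*.*..
.*.**.*.*.*..
**..*.*.*.*..  (repeats step 1; period 2)
step 8: .*.**.*.*.*..
count of *: 6

6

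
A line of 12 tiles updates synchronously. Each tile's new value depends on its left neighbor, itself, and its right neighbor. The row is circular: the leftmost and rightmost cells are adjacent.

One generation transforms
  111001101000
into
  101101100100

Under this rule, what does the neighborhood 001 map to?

0

At position 4 the neighborhood is 001; the next row has 0 there.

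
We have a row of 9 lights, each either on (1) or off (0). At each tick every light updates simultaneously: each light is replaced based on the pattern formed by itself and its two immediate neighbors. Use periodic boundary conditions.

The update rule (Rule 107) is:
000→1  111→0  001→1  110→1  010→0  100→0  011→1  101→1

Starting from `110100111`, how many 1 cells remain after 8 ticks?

tick 1: 011001100
tick 2: 111011101
tick 3: 001110111
tick 4: 011011101
tick 5: 111110110
tick 6: 100011111
tick 7: 101110000
tick 8: 011010111
count of 1: 6

6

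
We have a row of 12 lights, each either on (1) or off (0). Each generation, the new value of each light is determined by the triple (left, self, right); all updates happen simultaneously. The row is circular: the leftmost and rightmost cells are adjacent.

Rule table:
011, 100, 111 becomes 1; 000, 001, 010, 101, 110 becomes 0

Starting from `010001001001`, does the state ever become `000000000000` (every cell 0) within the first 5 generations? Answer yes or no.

001000100100
000100010010
000010001001
100001000100
010000100010
generation 5 is 010000100010, still not uniform 0

no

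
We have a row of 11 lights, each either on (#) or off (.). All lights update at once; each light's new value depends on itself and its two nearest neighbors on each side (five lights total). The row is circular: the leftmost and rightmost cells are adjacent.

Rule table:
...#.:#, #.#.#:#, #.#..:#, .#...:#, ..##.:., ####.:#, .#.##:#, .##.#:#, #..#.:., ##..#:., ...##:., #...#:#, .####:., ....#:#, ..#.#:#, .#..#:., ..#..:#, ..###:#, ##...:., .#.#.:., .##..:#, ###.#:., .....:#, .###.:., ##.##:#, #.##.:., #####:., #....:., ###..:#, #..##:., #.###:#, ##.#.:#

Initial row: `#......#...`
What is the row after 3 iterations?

##.########
#.##.......
##.#..#####

##.#..#####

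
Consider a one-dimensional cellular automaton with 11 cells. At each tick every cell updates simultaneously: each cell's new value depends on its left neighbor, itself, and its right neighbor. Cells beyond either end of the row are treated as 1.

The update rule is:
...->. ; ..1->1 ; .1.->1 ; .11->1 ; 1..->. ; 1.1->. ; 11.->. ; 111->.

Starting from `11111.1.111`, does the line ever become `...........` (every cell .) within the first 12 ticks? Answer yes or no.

......1.1..
.....11.1.1
....11..1.1
...11..11.1
..11..11..1
.11..11..11
.1..11..11.
.1.11..11..
.1.1..11..1
.1.1.11..11
.1.1.1..11.
.1.1.1.11..
tick 12 is .1.1.1.11.., still not uniform .

no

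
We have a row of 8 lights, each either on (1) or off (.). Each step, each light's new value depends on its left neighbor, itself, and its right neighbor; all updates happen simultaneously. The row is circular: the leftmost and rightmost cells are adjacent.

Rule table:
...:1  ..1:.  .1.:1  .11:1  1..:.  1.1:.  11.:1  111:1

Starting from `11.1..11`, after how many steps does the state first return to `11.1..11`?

1

11.1..11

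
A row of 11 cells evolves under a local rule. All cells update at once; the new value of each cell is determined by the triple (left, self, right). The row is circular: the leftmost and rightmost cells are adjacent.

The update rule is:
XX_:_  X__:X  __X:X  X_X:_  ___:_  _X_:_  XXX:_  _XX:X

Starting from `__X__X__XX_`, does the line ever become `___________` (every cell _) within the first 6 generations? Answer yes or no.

_X_XX_XXX_X
___X__X____
__X_XX_X___
_X__X___X__
X_XX_X_X_X_
__X________
generation 6 is __X________, still not uniform _

no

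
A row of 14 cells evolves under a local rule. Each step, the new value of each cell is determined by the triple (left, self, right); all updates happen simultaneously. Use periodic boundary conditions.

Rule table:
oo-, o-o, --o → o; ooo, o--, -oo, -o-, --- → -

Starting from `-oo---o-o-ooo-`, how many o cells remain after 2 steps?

o-o--o-o-o--o-
-o--o-o-o--o-o
count of o: 6

6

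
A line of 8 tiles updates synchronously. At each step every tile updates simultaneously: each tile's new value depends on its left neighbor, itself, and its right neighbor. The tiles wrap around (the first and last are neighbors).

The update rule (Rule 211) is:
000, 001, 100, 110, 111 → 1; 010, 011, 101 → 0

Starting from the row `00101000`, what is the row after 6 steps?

11000111
11111011
11111001
11111110
01111110
10111111

10111111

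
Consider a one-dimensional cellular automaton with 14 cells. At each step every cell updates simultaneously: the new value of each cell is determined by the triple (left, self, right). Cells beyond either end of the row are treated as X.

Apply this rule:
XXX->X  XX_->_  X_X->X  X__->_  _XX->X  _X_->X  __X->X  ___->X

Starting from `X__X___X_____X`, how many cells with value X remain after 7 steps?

13

step 1: __XX_XXX_XXXXX
step 2: _XX_XXX_XXXXXX
step 3: XX_XXX_XXXXXXX
step 4: X_XXX_XXXXXXXX
step 5: _XXX_XXXXXXXXX
step 6: XXX_XXXXXXXXXX
step 7: XX_XXXXXXXXXXX
count of X: 13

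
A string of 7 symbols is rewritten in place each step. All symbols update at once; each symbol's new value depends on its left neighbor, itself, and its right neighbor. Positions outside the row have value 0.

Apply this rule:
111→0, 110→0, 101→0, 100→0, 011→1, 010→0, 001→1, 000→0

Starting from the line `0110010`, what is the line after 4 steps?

0100000

1100100
1001000
0010000
0100000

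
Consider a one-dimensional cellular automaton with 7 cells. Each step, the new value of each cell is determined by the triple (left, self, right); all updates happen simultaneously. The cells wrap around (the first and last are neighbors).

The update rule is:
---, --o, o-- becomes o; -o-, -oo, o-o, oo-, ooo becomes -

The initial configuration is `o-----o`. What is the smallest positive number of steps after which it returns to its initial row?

-ooooo-
o-----o

2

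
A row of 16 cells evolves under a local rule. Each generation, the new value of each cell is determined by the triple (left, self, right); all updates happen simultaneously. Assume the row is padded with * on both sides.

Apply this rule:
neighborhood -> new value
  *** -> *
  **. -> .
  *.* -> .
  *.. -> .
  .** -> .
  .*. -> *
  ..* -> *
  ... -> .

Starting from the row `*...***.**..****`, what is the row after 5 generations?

...*.*.....*.***
..**.*....**..**
.*...*...*...*.*
.*..**..**..**..
.*.*...*...*...*

.*.*...*...*...*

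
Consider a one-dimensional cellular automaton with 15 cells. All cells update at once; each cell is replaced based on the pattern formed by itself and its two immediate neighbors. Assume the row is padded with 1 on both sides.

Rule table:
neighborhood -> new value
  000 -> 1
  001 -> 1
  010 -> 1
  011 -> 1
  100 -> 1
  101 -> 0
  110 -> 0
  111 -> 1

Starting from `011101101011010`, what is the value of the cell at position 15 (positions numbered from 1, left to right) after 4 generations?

1

011001001010010
010111111011110
010111110011100
010111101111011
position 15 holds 1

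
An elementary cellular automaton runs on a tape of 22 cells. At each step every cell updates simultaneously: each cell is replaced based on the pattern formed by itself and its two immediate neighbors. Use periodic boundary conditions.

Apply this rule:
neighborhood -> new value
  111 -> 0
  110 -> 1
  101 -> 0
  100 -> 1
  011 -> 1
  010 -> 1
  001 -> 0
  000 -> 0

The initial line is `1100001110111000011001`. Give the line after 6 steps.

0101101010101011010101

0110001010101100011101
0111001010101110010101
0101101010101011010101
0101101010101011010101  (fixed point — unchanged through step 6)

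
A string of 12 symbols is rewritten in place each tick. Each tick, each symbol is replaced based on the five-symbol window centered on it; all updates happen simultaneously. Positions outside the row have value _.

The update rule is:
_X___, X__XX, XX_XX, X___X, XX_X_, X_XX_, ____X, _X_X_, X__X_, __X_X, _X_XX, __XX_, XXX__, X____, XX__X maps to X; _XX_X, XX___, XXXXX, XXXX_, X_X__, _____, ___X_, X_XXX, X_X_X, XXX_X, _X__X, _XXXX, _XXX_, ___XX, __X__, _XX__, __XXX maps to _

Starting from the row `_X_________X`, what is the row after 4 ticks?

X_XX__XXXX__

tick 1: __XX_____X__
tick 2: X_X__X_X__XX
tick 3: XX__XXX__XX_
tick 4: X_XX__XXXX__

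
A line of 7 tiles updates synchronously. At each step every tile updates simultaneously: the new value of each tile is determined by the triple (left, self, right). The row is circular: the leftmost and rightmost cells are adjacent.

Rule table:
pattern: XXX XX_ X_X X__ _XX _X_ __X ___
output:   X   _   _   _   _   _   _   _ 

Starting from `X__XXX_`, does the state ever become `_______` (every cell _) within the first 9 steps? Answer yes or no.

yes

step 1: ____X__
step 2: _______
all cells are _ at step 2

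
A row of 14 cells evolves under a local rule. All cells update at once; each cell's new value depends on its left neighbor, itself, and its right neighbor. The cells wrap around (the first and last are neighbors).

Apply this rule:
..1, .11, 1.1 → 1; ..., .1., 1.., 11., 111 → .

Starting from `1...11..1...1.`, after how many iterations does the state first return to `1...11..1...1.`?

...11..1...1.1
..11..1...1.1.
.11..1...1.1..
11..1...1.1...
1..1...1.1...1
..1...1.1...11
.1...1.1...11.
1...1.1...11..
...1.1...11..1
..1.1...11..1.
.1.1...11..1..
1.1...11..1...
.1...11..1...1
1...11..1...1.

14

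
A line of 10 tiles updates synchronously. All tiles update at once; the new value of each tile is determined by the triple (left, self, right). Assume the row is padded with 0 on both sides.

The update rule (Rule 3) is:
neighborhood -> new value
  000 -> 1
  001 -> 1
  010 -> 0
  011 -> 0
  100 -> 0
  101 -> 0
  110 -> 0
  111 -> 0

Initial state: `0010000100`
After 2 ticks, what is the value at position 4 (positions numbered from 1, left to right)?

tick 1: 1100111001
tick 2: 0001000010
position 4 holds 1

1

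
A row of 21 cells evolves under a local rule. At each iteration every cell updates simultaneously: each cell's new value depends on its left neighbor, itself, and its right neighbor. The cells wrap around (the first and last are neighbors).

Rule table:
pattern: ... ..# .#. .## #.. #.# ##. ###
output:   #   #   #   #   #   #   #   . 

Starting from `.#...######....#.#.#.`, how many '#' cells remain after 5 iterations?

######....###########
.....######..........
######....###########  (repeats iteration 1; period 2)
iteration 5: ######....###########
count of #: 17

17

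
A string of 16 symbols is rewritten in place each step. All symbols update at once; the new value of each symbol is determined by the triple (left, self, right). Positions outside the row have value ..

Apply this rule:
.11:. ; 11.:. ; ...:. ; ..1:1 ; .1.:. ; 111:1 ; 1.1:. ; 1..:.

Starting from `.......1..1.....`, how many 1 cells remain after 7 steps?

2

......1..1......
.....1..1.......
....1..1........
...1..1.........
..1..1..........
.1..1...........
1..1............
count of 1: 2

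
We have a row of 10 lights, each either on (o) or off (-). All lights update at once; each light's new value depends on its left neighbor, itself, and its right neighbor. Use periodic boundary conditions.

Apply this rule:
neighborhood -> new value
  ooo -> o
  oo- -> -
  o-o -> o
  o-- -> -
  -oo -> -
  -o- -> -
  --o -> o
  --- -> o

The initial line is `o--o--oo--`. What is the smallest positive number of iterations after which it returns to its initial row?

20

--o--o---o
-o--o--oo-
o--o--o---
--o--o--oo
-o--o--o--
o--o--o--o
--o--o--o-
oo--o--o--
---o--o--o
-oo--o--o-
o---o--o--
--oo--o--o
-o---o--o-
o--oo--o--
--o---o--o
-o--oo--o-
o--o---o--
--o--oo--o
-o--o---o-
o--o--oo--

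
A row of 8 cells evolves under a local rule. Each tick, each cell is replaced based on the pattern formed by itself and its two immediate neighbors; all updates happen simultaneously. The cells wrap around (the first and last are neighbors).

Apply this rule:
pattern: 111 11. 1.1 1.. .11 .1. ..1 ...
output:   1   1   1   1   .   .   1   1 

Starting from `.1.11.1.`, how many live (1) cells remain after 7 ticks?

5

tick 1: 1.1.11.1
tick 2: 11.1.11.
tick 3: .11.1.11
tick 4: 1.11.1.1
tick 5: 11.11.1.
tick 6: .11.11.1
tick 7: 1.11.11.
count of 1: 5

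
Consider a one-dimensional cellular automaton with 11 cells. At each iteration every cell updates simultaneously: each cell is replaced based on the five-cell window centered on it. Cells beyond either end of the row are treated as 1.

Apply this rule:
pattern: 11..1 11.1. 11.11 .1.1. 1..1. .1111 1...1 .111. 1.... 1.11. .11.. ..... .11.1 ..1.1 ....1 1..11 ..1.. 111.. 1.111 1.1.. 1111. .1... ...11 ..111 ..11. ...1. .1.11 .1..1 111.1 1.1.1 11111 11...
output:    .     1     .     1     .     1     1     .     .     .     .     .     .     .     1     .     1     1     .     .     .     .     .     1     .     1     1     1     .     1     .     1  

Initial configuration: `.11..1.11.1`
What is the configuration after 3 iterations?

iteration 1: ......1....
iteration 2: 1...111..1.
iteration 3: 111.1.1...1

111.1.1...1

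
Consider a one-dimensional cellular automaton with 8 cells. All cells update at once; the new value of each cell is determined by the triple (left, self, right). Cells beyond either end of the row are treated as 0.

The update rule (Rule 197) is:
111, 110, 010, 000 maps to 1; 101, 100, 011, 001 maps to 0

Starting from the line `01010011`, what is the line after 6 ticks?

01010101

tick 1: 01010001
tick 2: 01010101
tick 3: 01010101  (fixed point — unchanged through tick 6)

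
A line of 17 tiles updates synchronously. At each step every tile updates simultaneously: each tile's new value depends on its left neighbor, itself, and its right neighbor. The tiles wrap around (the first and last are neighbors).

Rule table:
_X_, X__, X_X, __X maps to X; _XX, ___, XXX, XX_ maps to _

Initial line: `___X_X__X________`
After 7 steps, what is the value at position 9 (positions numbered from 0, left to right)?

X

__XXXXXXXX_______
_X________X______
XXX______XXX_____
___X____X___X___X
X_XXX__XXX_XXX_XX
_X___XX___X___X__
XXX_X__X_XXX_XXX_
position 9 holds X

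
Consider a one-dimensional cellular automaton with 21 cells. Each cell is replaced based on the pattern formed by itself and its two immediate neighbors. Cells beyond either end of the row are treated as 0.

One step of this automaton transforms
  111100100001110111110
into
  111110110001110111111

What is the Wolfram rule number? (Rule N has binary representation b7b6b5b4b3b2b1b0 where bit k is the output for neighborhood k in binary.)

220

position 1: 111 → 1  (bit 7 = 1)
position 3: 110 → 1  (bit 6 = 1)
position 14: 101 → 0  (bit 5 = 0)
position 4: 100 → 1  (bit 4 = 1)
position 0: 011 → 1  (bit 3 = 1)
position 6: 010 → 1  (bit 2 = 1)
position 5: 001 → 0  (bit 1 = 0)
position 8: 000 → 0  (bit 0 = 0)
bits b7..b0 = 11011100 = 220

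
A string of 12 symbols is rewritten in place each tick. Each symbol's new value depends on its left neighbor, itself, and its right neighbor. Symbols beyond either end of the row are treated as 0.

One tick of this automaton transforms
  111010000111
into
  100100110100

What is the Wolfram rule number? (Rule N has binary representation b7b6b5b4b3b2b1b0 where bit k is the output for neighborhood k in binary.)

41

position 1: 111 → 0  (bit 7 = 0)
position 2: 110 → 0  (bit 6 = 0)
position 3: 101 → 1  (bit 5 = 1)
position 5: 100 → 0  (bit 4 = 0)
position 0: 011 → 1  (bit 3 = 1)
position 4: 010 → 0  (bit 2 = 0)
position 8: 001 → 0  (bit 1 = 0)
position 6: 000 → 1  (bit 0 = 1)
bits b7..b0 = 00101001 = 41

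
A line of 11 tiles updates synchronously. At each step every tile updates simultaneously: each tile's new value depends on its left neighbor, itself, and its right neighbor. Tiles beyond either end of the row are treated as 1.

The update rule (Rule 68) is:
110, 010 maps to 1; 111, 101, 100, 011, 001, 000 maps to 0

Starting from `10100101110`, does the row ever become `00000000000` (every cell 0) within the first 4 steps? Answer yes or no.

step 1: 10100100010
step 2: 10100100010  (fixed point — unchanged through step 4)
step 4 is 10100100010, still not uniform 0

no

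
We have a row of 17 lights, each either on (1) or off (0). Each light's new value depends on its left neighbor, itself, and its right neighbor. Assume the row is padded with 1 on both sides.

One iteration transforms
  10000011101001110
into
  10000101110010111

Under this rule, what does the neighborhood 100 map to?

0

At position 1 the neighborhood is 100; the next row has 0 there.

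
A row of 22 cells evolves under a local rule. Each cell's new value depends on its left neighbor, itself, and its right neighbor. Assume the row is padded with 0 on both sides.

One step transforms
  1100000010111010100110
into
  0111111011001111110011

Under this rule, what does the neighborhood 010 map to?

At position 8 the neighborhood is 010; the next row has 1 there.

1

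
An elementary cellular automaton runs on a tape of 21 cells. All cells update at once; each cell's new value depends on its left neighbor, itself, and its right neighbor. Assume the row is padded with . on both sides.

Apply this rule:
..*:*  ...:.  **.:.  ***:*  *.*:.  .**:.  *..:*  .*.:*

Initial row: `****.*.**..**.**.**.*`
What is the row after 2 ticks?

*..****.*..*.......**

.**..*...**.........*
*..****.*..*.......**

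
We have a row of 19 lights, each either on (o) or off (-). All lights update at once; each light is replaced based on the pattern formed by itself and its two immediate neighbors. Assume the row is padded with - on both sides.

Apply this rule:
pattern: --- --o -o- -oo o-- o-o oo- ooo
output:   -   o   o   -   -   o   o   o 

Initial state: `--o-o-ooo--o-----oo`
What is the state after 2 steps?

step 1: -ooooo-oo-oo----o-o
step 2: o-ooooo-oo-o---oooo

o-ooooo-oo-o---oooo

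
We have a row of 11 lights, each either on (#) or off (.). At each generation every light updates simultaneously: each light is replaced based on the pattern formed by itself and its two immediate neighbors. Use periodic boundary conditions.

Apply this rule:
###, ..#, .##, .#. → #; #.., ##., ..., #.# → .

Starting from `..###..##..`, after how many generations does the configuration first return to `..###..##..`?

.###..##...
###..##....
##..##....#
#..##....##
..##....###
.##....###.
##....###..
#....###..#
....###..##
...###..##.
..###..##..

11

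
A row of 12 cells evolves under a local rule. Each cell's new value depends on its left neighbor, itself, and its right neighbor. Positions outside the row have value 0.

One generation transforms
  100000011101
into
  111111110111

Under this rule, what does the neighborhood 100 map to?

1

At position 1 the neighborhood is 100; the next row has 1 there.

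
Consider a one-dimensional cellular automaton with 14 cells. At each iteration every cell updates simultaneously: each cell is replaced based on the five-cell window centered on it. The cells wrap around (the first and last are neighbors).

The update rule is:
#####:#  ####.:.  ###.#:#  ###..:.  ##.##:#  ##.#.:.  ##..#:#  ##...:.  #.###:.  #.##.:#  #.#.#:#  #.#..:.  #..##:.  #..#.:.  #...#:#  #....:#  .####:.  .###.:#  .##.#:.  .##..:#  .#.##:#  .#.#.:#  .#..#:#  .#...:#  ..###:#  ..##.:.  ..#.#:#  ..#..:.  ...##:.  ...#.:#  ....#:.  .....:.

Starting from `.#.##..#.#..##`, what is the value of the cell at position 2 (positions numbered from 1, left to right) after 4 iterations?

.#####.##.#...
.#.#.###...##.
.####.#..#..##
#...#..#..#...
position 2 holds .

.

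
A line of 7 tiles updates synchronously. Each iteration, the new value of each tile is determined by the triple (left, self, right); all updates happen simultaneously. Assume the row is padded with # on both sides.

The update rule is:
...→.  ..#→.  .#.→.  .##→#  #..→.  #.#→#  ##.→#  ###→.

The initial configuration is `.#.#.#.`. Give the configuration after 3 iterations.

#.#.#.#
##.#.##
.##.##.

.##.##.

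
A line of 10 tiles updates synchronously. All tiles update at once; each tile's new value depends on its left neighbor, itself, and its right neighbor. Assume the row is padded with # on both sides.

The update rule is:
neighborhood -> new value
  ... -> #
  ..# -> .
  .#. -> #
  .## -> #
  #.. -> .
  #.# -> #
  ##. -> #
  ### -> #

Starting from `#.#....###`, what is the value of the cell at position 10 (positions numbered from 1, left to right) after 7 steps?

#

###.##.###
##########
##########  (fixed point — unchanged through step 7)
position 10 holds #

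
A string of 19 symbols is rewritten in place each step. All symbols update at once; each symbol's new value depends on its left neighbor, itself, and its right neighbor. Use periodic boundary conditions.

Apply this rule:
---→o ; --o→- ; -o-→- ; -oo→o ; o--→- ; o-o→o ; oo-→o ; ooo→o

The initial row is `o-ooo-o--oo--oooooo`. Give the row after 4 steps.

ooooooooooo--oooooo

oooooo---oo--oooooo
oooooo-o-oo--oooooo
ooooooo-ooo--oooooo
ooooooooooo--oooooo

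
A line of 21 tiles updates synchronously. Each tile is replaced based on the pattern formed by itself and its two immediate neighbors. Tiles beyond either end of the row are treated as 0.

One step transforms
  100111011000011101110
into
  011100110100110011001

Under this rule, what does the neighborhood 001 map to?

1

At position 2 the neighborhood is 001; the next row has 1 there.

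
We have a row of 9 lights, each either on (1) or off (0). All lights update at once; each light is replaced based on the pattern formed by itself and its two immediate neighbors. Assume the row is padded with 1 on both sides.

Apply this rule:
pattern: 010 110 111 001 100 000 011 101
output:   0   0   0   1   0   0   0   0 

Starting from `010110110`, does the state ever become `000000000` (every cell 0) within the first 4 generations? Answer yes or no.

generation 1: 000000000
all cells are 0 at generation 1

yes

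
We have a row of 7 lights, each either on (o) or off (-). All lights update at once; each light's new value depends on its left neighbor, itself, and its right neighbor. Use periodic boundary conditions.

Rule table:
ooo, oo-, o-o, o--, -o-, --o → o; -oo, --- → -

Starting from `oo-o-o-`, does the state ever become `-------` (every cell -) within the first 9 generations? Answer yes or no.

no

-oooooo
o-ooooo
oo-oooo
ooo-ooo
oooo-oo
ooooo-o
oooooo-
-oooooo  (repeats generation 1; period 7)
generation 9: o-ooooo
generation 9 is o-ooooo, still not uniform -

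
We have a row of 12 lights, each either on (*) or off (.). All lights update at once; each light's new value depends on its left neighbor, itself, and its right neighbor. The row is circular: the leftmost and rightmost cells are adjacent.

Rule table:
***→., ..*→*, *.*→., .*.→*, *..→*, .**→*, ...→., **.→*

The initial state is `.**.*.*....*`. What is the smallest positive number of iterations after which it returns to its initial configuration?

3

iteration 1: .**.*.**..**
iteration 2: .**.*.******
iteration 3: .**.*.*....*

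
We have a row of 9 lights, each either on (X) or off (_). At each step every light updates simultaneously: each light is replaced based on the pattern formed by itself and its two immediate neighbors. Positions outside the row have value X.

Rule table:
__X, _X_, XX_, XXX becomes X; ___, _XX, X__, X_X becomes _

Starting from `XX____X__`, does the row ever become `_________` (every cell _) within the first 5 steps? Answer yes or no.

no

step 1: XX___XX_X
step 2: XX__X_X__
step 3: XX_XX_X_X
step 4: XX__X_X__  (repeats step 2; period 2)
step 5: XX_XX_X_X
step 5 is XX_XX_X_X, still not uniform _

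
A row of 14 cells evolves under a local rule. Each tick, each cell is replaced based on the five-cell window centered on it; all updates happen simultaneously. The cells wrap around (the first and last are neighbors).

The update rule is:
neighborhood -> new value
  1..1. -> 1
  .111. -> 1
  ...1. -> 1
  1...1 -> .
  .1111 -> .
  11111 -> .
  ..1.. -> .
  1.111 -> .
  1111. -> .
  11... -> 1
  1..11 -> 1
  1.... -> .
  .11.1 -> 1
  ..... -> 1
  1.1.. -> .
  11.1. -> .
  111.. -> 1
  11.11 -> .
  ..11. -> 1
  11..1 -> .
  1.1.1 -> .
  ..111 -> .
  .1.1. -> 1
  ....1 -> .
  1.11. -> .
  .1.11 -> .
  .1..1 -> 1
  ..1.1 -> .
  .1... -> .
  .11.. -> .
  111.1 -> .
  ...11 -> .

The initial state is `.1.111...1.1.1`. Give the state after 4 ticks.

.1.1...1.1.1..

1...111.1.1.1.
.....1...1.1.1
..1.1...1.1.1.
.1.1...1.1.1..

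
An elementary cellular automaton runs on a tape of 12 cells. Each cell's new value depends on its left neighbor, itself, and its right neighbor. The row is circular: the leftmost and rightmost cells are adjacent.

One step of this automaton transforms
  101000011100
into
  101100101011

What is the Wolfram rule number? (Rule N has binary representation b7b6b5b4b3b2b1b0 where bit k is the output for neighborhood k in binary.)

150

position 8: 111 → 1  (bit 7 = 1)
position 9: 110 → 0  (bit 6 = 0)
position 1: 101 → 0  (bit 5 = 0)
position 3: 100 → 1  (bit 4 = 1)
position 7: 011 → 0  (bit 3 = 0)
position 0: 010 → 1  (bit 2 = 1)
position 6: 001 → 1  (bit 1 = 1)
position 4: 000 → 0  (bit 0 = 0)
bits b7..b0 = 10010110 = 150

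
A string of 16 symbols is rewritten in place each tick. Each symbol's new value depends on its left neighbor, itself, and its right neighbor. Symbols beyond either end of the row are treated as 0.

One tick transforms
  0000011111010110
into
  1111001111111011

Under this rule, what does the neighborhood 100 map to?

At position 15 the neighborhood is 100; the next row has 1 there.

1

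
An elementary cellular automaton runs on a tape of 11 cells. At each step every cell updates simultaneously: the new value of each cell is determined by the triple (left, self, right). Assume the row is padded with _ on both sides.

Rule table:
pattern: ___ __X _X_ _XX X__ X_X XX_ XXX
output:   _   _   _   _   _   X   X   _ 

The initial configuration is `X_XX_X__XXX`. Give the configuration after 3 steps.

_X_XX_____X
__X_X______
___X_______

___X_______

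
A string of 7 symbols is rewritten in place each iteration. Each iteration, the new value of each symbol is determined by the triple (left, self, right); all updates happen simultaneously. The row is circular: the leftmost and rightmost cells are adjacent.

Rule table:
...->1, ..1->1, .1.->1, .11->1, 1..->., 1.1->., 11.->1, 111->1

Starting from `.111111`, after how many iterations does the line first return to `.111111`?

1

.111111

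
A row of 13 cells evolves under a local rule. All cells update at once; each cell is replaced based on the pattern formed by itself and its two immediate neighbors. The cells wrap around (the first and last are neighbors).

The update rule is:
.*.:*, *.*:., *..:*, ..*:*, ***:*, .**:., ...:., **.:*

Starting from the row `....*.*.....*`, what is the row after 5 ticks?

*..**.**...**
***.*..**.*.*
***.***.*.*..
.**..**.*.***
..***.*.*..**

..***.*.*..**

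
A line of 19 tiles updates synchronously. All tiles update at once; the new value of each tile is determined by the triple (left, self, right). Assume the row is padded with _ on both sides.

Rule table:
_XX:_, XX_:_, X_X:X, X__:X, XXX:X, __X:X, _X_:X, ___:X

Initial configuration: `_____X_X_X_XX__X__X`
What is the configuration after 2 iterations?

_XXXXXXXXX_XX_XXXX_

XXXXXXXXXXX__XXXXXX
_XXXXXXXXX_XX_XXXX_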